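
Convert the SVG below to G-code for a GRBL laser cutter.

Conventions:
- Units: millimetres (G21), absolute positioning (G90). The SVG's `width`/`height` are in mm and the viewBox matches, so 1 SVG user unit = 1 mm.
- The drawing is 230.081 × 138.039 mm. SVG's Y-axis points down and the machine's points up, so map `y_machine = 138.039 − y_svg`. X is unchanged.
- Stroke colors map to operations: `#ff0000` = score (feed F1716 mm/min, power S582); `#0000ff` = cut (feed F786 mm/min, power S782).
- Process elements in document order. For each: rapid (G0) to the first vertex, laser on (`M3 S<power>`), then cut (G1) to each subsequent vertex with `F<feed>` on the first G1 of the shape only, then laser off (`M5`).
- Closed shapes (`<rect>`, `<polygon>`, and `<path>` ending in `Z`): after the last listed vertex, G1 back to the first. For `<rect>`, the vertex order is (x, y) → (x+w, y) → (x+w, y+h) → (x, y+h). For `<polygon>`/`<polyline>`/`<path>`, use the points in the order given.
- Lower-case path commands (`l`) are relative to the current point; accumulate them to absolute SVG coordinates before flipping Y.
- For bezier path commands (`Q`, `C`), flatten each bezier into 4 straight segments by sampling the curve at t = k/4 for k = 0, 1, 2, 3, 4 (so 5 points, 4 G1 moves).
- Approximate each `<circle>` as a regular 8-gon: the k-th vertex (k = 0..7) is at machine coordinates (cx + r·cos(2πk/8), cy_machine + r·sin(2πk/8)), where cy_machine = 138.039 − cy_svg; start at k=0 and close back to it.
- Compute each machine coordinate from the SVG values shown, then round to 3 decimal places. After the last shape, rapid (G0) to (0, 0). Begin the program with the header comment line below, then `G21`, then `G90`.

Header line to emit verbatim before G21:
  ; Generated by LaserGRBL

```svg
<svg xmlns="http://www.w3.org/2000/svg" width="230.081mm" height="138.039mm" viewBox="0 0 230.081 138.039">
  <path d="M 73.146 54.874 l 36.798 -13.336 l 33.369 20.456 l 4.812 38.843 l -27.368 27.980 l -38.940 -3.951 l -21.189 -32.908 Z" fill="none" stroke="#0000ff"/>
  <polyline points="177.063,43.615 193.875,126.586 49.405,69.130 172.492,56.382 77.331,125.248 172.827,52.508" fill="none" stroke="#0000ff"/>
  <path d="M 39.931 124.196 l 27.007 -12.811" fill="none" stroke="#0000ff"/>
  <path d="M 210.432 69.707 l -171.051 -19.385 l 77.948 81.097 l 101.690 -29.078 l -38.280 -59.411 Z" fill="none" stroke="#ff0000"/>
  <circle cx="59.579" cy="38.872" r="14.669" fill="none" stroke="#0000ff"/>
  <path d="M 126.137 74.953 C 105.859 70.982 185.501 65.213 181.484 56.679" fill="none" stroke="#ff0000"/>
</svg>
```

1 u = 1 mm; y_m = 138.039 − y.

[1] `<path>` regular polygon, #0000ff→cut S782 F786: (73.146,83.165) → (109.944,96.501) → (143.313,76.045) → (148.125,37.202) → (120.757,9.222) → (81.817,13.173) → (60.628,46.081) → (73.146,83.165) (closed)

[2] `<polyline>` open polyline, #0000ff→cut S782 F786: (177.063,94.424) → (193.875,11.453) → (49.405,68.909) → (172.492,81.657) → (77.331,12.791) → (172.827,85.531)

[3] `<path>` line segment, #0000ff→cut S782 F786: (39.931,13.843) → (66.938,26.654)

[4] `<path>` closed polygon, #ff0000→score S582 F1716: (210.432,68.332) → (39.381,87.717) → (117.329,6.620) → (219.019,35.698) → (180.739,95.109) → (210.432,68.332) (closed)

[5] `<circle>` circle, #0000ff→cut S782 F786: (74.248,99.167) → (69.952,109.540) → (59.579,113.836) → (49.206,109.540) → (44.910,99.167) → (49.206,88.794) → (59.579,84.498) → (69.952,88.794) → (74.248,99.167) (closed)

[6] `<path>` cubic bezier, #ff0000→score S582 F1716: (126.137,63.086) → (126.795,66.416) → (147.713,70.512) → (171.679,75.463) → (181.484,81.360)

; Generated by LaserGRBL
G21
G90
G0 X73.146 Y83.165
M3 S782
G1 X109.944 Y96.501 F786
G1 X143.313 Y76.045
G1 X148.125 Y37.202
G1 X120.757 Y9.222
G1 X81.817 Y13.173
G1 X60.628 Y46.081
G1 X73.146 Y83.165
M5
G0 X177.063 Y94.424
M3 S782
G1 X193.875 Y11.453 F786
G1 X49.405 Y68.909
G1 X172.492 Y81.657
G1 X77.331 Y12.791
G1 X172.827 Y85.531
M5
G0 X39.931 Y13.843
M3 S782
G1 X66.938 Y26.654 F786
M5
G0 X210.432 Y68.332
M3 S582
G1 X39.381 Y87.717 F1716
G1 X117.329 Y6.620
G1 X219.019 Y35.698
G1 X180.739 Y95.109
G1 X210.432 Y68.332
M5
G0 X74.248 Y99.167
M3 S782
G1 X69.952 Y109.540 F786
G1 X59.579 Y113.836
G1 X49.206 Y109.540
G1 X44.910 Y99.167
G1 X49.206 Y88.794
G1 X59.579 Y84.498
G1 X69.952 Y88.794
G1 X74.248 Y99.167
M5
G0 X126.137 Y63.086
M3 S582
G1 X126.795 Y66.416 F1716
G1 X147.713 Y70.512
G1 X171.679 Y75.463
G1 X181.484 Y81.360
M5
G0 X0.000 Y0.000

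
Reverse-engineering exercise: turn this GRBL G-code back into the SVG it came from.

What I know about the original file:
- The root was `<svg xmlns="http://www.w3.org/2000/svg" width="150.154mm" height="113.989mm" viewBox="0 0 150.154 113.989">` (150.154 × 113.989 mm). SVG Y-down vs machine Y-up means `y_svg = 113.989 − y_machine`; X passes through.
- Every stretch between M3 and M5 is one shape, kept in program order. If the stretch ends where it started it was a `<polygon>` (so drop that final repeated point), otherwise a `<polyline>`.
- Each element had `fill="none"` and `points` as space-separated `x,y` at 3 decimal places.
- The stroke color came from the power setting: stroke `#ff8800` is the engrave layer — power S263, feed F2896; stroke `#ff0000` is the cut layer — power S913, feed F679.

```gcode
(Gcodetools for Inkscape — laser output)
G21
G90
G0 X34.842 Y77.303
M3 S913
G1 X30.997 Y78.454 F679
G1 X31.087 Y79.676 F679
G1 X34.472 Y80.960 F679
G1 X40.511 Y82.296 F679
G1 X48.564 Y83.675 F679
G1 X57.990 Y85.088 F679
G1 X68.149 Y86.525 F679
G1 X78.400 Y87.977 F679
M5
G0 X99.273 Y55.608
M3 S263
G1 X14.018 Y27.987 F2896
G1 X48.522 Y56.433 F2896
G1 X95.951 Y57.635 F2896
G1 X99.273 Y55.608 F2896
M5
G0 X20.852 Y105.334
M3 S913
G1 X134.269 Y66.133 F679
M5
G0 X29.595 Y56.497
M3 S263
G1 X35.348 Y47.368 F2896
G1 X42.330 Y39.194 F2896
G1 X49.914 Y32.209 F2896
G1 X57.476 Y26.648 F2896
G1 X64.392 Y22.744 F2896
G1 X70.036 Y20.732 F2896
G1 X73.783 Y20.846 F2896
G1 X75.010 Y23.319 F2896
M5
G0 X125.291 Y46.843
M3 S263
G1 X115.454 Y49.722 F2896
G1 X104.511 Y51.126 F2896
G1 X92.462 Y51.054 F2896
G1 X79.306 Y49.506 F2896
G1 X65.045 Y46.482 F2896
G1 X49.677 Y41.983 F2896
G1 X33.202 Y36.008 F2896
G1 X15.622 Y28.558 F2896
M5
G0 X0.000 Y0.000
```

y_svg = 113.989 − y_m.

[1] S913→`#ff0000` (cut); open run; points: 34.842,36.686 30.997,35.535 31.087,34.313 34.472,33.029 40.511,31.693 48.564,30.314 57.990,28.901 68.149,27.464 78.400,26.012

[2] S263→`#ff8800` (engrave); closed run; points: 99.273,58.381 14.018,86.002 48.522,57.556 95.951,56.354

[3] S913→`#ff0000` (cut); open run; points: 20.852,8.655 134.269,47.856

[4] S263→`#ff8800` (engrave); open run; points: 29.595,57.492 35.348,66.621 42.330,74.795 49.914,81.780 57.476,87.341 64.392,91.245 70.036,93.257 73.783,93.143 75.010,90.670

[5] S263→`#ff8800` (engrave); open run; points: 125.291,67.146 115.454,64.267 104.511,62.863 92.462,62.935 79.306,64.483 65.045,67.507 49.677,72.006 33.202,77.981 15.622,85.431

<svg xmlns="http://www.w3.org/2000/svg" width="150.154mm" height="113.989mm" viewBox="0 0 150.154 113.989">
  <polyline points="34.842,36.686 30.997,35.535 31.087,34.313 34.472,33.029 40.511,31.693 48.564,30.314 57.990,28.901 68.149,27.464 78.400,26.012" fill="none" stroke="#ff0000"/>
  <polygon points="99.273,58.381 14.018,86.002 48.522,57.556 95.951,56.354" fill="none" stroke="#ff8800"/>
  <polyline points="20.852,8.655 134.269,47.856" fill="none" stroke="#ff0000"/>
  <polyline points="29.595,57.492 35.348,66.621 42.330,74.795 49.914,81.780 57.476,87.341 64.392,91.245 70.036,93.257 73.783,93.143 75.010,90.670" fill="none" stroke="#ff8800"/>
  <polyline points="125.291,67.146 115.454,64.267 104.511,62.863 92.462,62.935 79.306,64.483 65.045,67.507 49.677,72.006 33.202,77.981 15.622,85.431" fill="none" stroke="#ff8800"/>
</svg>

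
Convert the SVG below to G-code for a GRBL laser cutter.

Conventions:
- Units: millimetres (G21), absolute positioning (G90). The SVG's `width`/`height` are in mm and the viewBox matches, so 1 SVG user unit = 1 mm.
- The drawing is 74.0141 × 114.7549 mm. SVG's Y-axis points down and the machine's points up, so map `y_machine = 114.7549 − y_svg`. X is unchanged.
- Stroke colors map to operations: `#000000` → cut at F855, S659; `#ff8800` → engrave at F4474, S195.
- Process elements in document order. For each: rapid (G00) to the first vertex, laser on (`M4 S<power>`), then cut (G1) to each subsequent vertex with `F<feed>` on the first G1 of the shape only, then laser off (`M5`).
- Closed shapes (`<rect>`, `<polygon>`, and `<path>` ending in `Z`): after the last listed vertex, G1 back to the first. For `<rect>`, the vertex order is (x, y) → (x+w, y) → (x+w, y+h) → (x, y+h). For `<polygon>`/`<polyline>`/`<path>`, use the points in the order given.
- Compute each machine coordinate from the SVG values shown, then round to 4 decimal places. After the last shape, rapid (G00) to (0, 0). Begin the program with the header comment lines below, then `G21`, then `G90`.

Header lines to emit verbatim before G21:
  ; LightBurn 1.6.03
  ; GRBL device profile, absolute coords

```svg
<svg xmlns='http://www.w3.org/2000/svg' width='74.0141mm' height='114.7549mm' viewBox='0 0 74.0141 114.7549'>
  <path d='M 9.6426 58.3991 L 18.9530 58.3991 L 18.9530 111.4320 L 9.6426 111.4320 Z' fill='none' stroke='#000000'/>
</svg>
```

; LightBurn 1.6.03
; GRBL device profile, absolute coords
G21
G90
G00 X9.6426 Y56.3558
M4 S659
G1 X18.9530 Y56.3558 F855
G1 X18.9530 Y3.3229
G1 X9.6426 Y3.3229
G1 X9.6426 Y56.3558
M5
G00 X0.0000 Y0.0000

viewBox `0 0 74.0141 114.7549` with mm width/height → 1 unit = 1 mm. Flip: y_m = 114.7549 − y_svg.

**Shape 1** — `<path>` rectangle, stroke `#000000` → cut (S659, F855). Machine vertices: (9.6426,56.3558) → (18.9530,56.3558) → (18.9530,3.3229) → (9.6426,3.3229) → (9.6426,56.3558). Closed: final G1 returns to the first vertex.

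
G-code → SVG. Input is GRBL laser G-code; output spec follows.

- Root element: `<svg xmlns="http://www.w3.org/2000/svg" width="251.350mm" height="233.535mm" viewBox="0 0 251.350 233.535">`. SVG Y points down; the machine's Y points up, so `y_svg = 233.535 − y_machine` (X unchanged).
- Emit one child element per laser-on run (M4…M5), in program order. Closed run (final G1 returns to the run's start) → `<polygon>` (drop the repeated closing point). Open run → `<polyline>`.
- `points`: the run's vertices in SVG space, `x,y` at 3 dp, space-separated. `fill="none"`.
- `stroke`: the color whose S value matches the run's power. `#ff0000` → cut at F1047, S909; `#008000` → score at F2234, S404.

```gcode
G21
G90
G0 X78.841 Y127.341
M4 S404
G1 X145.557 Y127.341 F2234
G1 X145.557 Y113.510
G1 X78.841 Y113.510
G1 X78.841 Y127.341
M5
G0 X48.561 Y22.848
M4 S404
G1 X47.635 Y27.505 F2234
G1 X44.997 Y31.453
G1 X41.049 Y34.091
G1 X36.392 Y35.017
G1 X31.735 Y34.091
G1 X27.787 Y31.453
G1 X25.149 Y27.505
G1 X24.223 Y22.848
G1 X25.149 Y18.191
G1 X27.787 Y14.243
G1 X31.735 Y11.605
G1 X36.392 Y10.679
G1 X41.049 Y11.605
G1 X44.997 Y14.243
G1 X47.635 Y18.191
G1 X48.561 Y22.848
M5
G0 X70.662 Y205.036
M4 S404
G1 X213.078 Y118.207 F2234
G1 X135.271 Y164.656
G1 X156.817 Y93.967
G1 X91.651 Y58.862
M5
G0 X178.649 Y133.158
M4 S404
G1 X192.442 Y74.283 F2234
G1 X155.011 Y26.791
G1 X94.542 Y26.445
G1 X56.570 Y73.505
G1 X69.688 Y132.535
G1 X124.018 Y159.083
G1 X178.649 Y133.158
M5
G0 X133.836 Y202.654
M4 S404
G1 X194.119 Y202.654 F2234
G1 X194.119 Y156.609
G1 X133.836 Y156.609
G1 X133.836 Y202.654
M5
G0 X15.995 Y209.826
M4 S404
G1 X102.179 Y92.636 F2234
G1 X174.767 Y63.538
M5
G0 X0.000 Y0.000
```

y_svg = 233.535 − y_m. Every run uses S404, so all elements get stroke `#008000` (score).

[1] closed run; points: 78.841,106.194 145.557,106.194 145.557,120.025 78.841,120.025

[2] closed run; points: 48.561,210.687 47.635,206.030 44.997,202.082 41.049,199.444 36.392,198.518 31.735,199.444 27.787,202.082 25.149,206.030 24.223,210.687 25.149,215.344 27.787,219.292 31.735,221.930 36.392,222.856 41.049,221.930 44.997,219.292 47.635,215.344

[3] open run; points: 70.662,28.499 213.078,115.328 135.271,68.879 156.817,139.568 91.651,174.673

[4] closed run; points: 178.649,100.377 192.442,159.252 155.011,206.744 94.542,207.090 56.570,160.030 69.688,101.000 124.018,74.452

[5] closed run; points: 133.836,30.881 194.119,30.881 194.119,76.926 133.836,76.926

[6] open run; points: 15.995,23.709 102.179,140.899 174.767,169.997

<svg xmlns="http://www.w3.org/2000/svg" width="251.350mm" height="233.535mm" viewBox="0 0 251.350 233.535">
  <polygon points="78.841,106.194 145.557,106.194 145.557,120.025 78.841,120.025" fill="none" stroke="#008000"/>
  <polygon points="48.561,210.687 47.635,206.030 44.997,202.082 41.049,199.444 36.392,198.518 31.735,199.444 27.787,202.082 25.149,206.030 24.223,210.687 25.149,215.344 27.787,219.292 31.735,221.930 36.392,222.856 41.049,221.930 44.997,219.292 47.635,215.344" fill="none" stroke="#008000"/>
  <polyline points="70.662,28.499 213.078,115.328 135.271,68.879 156.817,139.568 91.651,174.673" fill="none" stroke="#008000"/>
  <polygon points="178.649,100.377 192.442,159.252 155.011,206.744 94.542,207.090 56.570,160.030 69.688,101.000 124.018,74.452" fill="none" stroke="#008000"/>
  <polygon points="133.836,30.881 194.119,30.881 194.119,76.926 133.836,76.926" fill="none" stroke="#008000"/>
  <polyline points="15.995,23.709 102.179,140.899 174.767,169.997" fill="none" stroke="#008000"/>
</svg>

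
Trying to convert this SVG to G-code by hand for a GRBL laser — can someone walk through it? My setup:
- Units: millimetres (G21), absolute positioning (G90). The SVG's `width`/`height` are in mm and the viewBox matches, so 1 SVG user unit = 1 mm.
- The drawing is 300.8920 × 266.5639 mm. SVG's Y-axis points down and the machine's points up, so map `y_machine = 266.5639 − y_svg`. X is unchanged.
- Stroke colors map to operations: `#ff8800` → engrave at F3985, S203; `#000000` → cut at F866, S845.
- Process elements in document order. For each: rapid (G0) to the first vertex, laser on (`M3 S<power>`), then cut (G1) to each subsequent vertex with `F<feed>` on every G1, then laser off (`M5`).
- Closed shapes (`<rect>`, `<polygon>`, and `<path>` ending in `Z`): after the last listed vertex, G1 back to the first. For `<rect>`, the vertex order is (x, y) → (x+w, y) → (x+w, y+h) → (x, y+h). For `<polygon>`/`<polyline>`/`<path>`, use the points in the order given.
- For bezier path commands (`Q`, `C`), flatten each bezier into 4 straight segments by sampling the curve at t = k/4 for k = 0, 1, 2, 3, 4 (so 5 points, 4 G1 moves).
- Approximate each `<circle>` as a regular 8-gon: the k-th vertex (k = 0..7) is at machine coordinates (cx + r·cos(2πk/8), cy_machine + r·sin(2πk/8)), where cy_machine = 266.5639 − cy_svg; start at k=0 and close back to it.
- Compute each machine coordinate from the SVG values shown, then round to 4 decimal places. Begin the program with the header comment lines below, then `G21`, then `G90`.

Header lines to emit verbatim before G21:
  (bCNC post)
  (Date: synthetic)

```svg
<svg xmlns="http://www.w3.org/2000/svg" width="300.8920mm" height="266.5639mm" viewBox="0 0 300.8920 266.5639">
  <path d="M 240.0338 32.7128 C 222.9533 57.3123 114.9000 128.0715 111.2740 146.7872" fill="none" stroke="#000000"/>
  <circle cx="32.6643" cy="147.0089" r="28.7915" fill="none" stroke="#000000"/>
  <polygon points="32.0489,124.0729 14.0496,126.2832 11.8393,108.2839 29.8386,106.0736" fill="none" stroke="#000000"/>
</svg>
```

(bCNC post)
(Date: synthetic)
G21
G90
G0 X240.0338 Y233.8511
M3 S845
G1 X213.2192 Y208.2810 F866
G1 X170.6085 Y174.6075 F866
G1 X130.5205 Y142.0372 F866
G1 X111.2740 Y119.7767 F866
M5
G0 X61.4558 Y119.5550
M3 S845
G1 X53.0230 Y139.9137 F866
G1 X32.6643 Y148.3465 F866
G1 X12.3056 Y139.9137 F866
G1 X3.8728 Y119.5550 F866
G1 X12.3056 Y99.1963 F866
G1 X32.6643 Y90.7635 F866
G1 X53.0230 Y99.1963 F866
G1 X61.4558 Y119.5550 F866
M5
G0 X32.0489 Y142.4910
M3 S845
G1 X14.0496 Y140.2807 F866
G1 X11.8393 Y158.2800 F866
G1 X29.8386 Y160.4903 F866
G1 X32.0489 Y142.4910 F866
M5

Since the viewBox matches the mm dimensions, user units are millimetres directly. The only transform is the Y-flip y_m = 266.5639 − y_svg.

Shape 1 is a cubic bezier drawn with `<path>`. Its stroke #000000 means cut at S845, F866. After flipping Y the toolpath is (240.0338,233.8511) → (213.2192,208.2810) → (170.6085,174.6075) → (130.5205,142.0372) → (111.2740,119.7767).

Shape 2 is a circle drawn with `<circle>`. Its stroke #000000 means cut at S845, F866. After flipping Y the toolpath is (61.4558,119.5550) → (53.0230,139.9137) → (32.6643,148.3465) → (12.3056,139.9137) → (3.8728,119.5550) → (12.3056,99.1963) → (32.6643,90.7635) → (53.0230,99.1963) → (61.4558,119.5550), returning to the start.

Shape 3 is a regular polygon drawn with `<polygon>`. Its stroke #000000 means cut at S845, F866. After flipping Y the toolpath is (32.0489,142.4910) → (14.0496,140.2807) → (11.8393,158.2800) → (29.8386,160.4903) → (32.0489,142.4910), returning to the start.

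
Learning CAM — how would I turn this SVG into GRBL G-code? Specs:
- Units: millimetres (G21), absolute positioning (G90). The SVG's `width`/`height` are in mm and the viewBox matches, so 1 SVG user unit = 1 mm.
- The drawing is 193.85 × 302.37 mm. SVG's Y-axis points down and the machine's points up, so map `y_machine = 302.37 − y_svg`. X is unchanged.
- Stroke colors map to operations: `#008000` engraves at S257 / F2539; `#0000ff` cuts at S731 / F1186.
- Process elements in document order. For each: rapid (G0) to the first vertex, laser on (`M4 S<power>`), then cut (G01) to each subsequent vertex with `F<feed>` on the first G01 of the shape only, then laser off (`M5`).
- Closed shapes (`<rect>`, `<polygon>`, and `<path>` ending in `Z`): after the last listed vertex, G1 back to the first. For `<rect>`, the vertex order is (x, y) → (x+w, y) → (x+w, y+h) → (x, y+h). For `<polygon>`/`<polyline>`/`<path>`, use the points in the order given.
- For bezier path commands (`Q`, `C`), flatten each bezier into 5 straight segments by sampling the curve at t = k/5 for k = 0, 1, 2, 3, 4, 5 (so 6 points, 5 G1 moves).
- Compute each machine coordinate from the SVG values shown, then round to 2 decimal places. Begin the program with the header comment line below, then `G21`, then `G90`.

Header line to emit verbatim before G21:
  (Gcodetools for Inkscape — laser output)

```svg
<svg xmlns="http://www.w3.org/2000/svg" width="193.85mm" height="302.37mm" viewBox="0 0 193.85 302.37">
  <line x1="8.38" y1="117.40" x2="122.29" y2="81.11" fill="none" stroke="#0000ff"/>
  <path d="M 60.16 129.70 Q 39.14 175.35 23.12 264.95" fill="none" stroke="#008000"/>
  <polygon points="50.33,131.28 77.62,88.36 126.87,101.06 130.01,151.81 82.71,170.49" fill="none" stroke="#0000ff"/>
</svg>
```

1 u = 1 mm; y_m = 302.37 − y.

[1] `<line>` line segment, #0000ff→cut S731 F1186: (8.38,184.97) → (122.29,221.26)

[2] `<path>` quadratic bezier, #008000→engrave S257 F2539: (60.16,172.67) → (51.95,152.65) → (44.14,129.12) → (36.74,102.07) → (29.73,71.50) → (23.12,37.42)

[3] `<polygon>` regular polygon, #0000ff→cut S731 F1186: (50.33,171.09) → (77.62,214.01) → (126.87,201.31) → (130.01,150.56) → (82.71,131.88) → (50.33,171.09) (closed)

(Gcodetools for Inkscape — laser output)
G21
G90
G0 X8.38 Y184.97
M4 S731
G01 X122.29 Y221.26 F1186
M5
G0 X60.16 Y172.67
M4 S257
G01 X51.95 Y152.65 F2539
G01 X44.14 Y129.12
G01 X36.74 Y102.07
G01 X29.73 Y71.50
G01 X23.12 Y37.42
M5
G0 X50.33 Y171.09
M4 S731
G01 X77.62 Y214.01 F1186
G01 X126.87 Y201.31
G01 X130.01 Y150.56
G01 X82.71 Y131.88
G01 X50.33 Y171.09
M5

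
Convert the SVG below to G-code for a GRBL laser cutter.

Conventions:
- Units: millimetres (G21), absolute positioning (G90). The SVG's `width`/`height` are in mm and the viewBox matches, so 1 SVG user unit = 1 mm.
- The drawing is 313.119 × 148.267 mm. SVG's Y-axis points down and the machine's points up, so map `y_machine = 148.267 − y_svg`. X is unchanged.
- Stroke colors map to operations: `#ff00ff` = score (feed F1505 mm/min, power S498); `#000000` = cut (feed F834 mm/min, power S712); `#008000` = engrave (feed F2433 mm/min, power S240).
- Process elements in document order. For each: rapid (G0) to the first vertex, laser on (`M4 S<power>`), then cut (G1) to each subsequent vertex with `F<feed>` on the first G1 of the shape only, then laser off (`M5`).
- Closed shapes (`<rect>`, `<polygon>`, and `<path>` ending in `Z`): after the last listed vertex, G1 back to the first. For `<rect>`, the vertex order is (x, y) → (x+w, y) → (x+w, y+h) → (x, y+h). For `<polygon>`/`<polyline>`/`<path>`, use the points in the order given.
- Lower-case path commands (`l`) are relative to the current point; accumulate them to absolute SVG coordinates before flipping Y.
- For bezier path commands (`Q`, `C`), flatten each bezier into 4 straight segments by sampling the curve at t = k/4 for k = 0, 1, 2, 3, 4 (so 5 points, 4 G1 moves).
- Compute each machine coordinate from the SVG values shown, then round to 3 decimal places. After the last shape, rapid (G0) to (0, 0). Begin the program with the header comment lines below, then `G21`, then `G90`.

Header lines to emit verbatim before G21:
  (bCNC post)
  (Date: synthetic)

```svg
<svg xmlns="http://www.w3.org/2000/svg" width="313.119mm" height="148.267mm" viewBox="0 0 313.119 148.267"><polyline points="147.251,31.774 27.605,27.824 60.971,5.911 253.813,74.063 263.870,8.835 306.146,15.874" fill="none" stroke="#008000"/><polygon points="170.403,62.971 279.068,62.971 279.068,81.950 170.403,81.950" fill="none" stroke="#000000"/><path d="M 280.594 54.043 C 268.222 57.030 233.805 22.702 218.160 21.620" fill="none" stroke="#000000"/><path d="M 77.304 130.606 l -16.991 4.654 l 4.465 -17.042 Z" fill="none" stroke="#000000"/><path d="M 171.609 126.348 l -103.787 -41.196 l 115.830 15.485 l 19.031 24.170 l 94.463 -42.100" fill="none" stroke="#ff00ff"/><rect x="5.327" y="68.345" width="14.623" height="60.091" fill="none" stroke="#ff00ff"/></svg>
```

viewBox `0 0 313.119 148.267` with mm width/height → 1 unit = 1 mm. Flip: y_m = 148.267 − y_svg.

**Shape 1** — `<polyline>` open polyline, stroke `#008000` → engrave (S240, F2433). Machine vertices: (147.251,116.493) → (27.605,120.443) → (60.971,142.356) → (253.813,74.204) → (263.870,139.432) → (306.146,132.393). Open path.

**Shape 2** — `<polygon>` rectangle, stroke `#000000` → cut (S712, F834). Machine vertices: (170.403,85.296) → (279.068,85.296) → (279.068,66.317) → (170.403,66.317) → (170.403,85.296). Closed: final G1 returns to the first vertex.

**Shape 3** — `<path>` cubic bezier, stroke `#000000` → cut (S712, F834). Control points (SVG): P0=(280.594,54.043), P1=(268.222,57.030), P2=(233.805,22.702), P3=(218.160,21.620); sampled at t=k/4. Machine vertices: (280.594,94.224) → (267.819,97.878) → (250.604,108.910) → (232.776,120.704) → (218.160,126.647). Open path.

**Shape 4** — `<path>` regular polygon, stroke `#000000` → cut (S712, F834). Machine vertices: (77.304,17.661) → (60.313,13.007) → (64.778,30.049) → (77.304,17.661). Closed: final G1 returns to the first vertex.

**Shape 5** — `<path>` open polyline, stroke `#ff00ff` → score (S498, F1505). Machine vertices: (171.609,21.919) → (67.822,63.115) → (183.652,47.630) → (202.683,23.460) → (297.146,65.560). Open path.

**Shape 6** — `<rect>` rectangle, stroke `#ff00ff` → score (S498, F1505). Machine vertices: (5.327,79.922) → (19.950,79.922) → (19.950,19.831) → (5.327,19.831) → (5.327,79.922). Closed: final G1 returns to the first vertex.

(bCNC post)
(Date: synthetic)
G21
G90
G0 X147.251 Y116.493
M4 S240
G1 X27.605 Y120.443 F2433
G1 X60.971 Y142.356
G1 X253.813 Y74.204
G1 X263.870 Y139.432
G1 X306.146 Y132.393
M5
G0 X170.403 Y85.296
M4 S712
G1 X279.068 Y85.296 F834
G1 X279.068 Y66.317
G1 X170.403 Y66.317
G1 X170.403 Y85.296
M5
G0 X280.594 Y94.224
M4 S712
G1 X267.819 Y97.878 F834
G1 X250.604 Y108.910
G1 X232.776 Y120.704
G1 X218.160 Y126.647
M5
G0 X77.304 Y17.661
M4 S712
G1 X60.313 Y13.007 F834
G1 X64.778 Y30.049
G1 X77.304 Y17.661
M5
G0 X171.609 Y21.919
M4 S498
G1 X67.822 Y63.115 F1505
G1 X183.652 Y47.630
G1 X202.683 Y23.460
G1 X297.146 Y65.560
M5
G0 X5.327 Y79.922
M4 S498
G1 X19.950 Y79.922 F1505
G1 X19.950 Y19.831
G1 X5.327 Y19.831
G1 X5.327 Y79.922
M5
G0 X0.000 Y0.000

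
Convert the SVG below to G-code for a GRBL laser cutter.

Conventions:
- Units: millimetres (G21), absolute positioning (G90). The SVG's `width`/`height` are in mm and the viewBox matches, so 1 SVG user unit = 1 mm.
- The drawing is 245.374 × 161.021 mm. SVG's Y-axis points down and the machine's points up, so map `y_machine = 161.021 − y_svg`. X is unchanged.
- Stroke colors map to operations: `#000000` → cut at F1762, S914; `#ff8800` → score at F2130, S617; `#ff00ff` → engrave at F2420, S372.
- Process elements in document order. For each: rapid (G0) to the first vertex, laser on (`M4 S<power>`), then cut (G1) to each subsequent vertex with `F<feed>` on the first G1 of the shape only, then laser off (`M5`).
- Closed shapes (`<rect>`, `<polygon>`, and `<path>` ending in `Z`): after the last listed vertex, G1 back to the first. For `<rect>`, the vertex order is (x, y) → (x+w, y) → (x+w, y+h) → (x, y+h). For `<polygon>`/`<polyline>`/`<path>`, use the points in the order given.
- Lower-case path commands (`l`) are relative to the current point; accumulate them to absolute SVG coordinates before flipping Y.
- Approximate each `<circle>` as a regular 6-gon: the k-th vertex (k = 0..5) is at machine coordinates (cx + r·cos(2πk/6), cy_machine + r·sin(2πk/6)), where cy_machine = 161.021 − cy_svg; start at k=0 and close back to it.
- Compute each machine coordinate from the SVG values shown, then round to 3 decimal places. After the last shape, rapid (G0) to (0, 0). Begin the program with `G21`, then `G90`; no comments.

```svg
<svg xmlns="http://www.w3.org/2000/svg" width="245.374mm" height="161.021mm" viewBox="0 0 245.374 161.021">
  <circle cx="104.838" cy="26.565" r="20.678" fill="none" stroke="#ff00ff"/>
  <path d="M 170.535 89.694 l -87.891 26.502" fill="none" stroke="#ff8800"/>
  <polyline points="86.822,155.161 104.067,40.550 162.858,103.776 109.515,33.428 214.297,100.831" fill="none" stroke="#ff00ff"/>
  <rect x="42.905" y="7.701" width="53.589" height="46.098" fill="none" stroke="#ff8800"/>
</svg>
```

G21
G90
G0 X125.516 Y134.456
M4 S372
G1 X115.177 Y152.364 F2420
G1 X94.499 Y152.364
G1 X84.160 Y134.456
G1 X94.499 Y116.548
G1 X115.177 Y116.548
G1 X125.516 Y134.456
M5
G0 X170.535 Y71.327
M4 S617
G1 X82.644 Y44.825 F2130
M5
G0 X86.822 Y5.860
M4 S372
G1 X104.067 Y120.471 F2420
G1 X162.858 Y57.245
G1 X109.515 Y127.593
G1 X214.297 Y60.190
M5
G0 X42.905 Y153.320
M4 S617
G1 X96.494 Y153.320 F2130
G1 X96.494 Y107.222
G1 X42.905 Y107.222
G1 X42.905 Y153.320
M5
G0 X0.000 Y0.000

1 u = 1 mm; y_m = 161.021 − y.

[1] `<circle>` circle, #ff00ff→engrave S372 F2420: (125.516,134.456) → (115.177,152.364) → (94.499,152.364) → (84.160,134.456) → (94.499,116.548) → (115.177,116.548) → (125.516,134.456) (closed)

[2] `<path>` line segment, #ff8800→score S617 F2130: (170.535,71.327) → (82.644,44.825)

[3] `<polyline>` open polyline, #ff00ff→engrave S372 F2420: (86.822,5.860) → (104.067,120.471) → (162.858,57.245) → (109.515,127.593) → (214.297,60.190)

[4] `<rect>` rectangle, #ff8800→score S617 F2130: (42.905,153.320) → (96.494,153.320) → (96.494,107.222) → (42.905,107.222) → (42.905,153.320) (closed)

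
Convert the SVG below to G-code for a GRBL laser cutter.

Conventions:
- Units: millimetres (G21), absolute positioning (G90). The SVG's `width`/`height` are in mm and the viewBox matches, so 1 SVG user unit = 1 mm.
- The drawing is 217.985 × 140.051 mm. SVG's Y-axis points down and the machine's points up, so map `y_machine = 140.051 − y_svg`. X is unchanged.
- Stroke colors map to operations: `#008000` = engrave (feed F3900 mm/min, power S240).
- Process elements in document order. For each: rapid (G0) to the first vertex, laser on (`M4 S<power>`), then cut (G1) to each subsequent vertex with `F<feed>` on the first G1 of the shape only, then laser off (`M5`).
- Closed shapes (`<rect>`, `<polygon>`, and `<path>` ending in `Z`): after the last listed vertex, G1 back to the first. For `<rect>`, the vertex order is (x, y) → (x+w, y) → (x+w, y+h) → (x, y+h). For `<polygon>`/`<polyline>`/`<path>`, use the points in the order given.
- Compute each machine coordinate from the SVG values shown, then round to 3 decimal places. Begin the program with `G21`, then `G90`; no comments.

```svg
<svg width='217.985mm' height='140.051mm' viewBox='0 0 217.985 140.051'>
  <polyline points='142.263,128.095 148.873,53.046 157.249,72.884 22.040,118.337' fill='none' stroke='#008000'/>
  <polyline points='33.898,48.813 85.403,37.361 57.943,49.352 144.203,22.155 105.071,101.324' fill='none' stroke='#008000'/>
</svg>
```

G21
G90
G0 X142.263 Y11.956
M4 S240
G1 X148.873 Y87.005 F3900
G1 X157.249 Y67.167
G1 X22.040 Y21.714
M5
G0 X33.898 Y91.238
M4 S240
G1 X85.403 Y102.690 F3900
G1 X57.943 Y90.699
G1 X144.203 Y117.896
G1 X105.071 Y38.727
M5

viewBox `0 0 217.985 140.051` with mm width/height → 1 unit = 1 mm. Flip: y_m = 140.051 − y_svg.

**Shape 1** — `<polyline>` open polyline, stroke `#008000` → engrave (S240, F3900). Machine vertices: (142.263,11.956) → (148.873,87.005) → (157.249,67.167) → (22.040,21.714). Open path.

**Shape 2** — `<polyline>` open polyline, stroke `#008000` → engrave (S240, F3900). Machine vertices: (33.898,91.238) → (85.403,102.690) → (57.943,90.699) → (144.203,117.896) → (105.071,38.727). Open path.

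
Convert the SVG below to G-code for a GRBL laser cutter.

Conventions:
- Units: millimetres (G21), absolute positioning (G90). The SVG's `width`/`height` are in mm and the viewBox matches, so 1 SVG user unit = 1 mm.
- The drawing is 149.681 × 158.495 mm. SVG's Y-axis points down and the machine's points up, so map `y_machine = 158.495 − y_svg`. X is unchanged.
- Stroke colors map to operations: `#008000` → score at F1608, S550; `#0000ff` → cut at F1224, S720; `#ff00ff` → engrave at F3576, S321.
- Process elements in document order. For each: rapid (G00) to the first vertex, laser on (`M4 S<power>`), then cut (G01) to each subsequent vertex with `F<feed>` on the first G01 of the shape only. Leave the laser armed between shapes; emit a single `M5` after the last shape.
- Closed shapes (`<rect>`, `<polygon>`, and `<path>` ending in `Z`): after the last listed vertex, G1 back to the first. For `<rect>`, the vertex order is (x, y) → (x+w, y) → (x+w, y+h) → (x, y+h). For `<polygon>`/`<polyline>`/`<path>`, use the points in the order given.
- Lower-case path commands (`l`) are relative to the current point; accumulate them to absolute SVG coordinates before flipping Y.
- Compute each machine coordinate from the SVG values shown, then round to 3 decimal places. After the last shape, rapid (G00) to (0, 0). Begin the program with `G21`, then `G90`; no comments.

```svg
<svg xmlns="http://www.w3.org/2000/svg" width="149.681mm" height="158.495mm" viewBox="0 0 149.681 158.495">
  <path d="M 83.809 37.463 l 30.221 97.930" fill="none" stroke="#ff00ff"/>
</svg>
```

G21
G90
G00 X83.809 Y121.032
M4 S321
G01 X114.030 Y23.102 F3576
M5
G00 X0.000 Y0.000

1 u = 1 mm; y_m = 158.495 − y.

[1] `<path>` line segment, #ff00ff→engrave S321 F3576: (83.809,121.032) → (114.030,23.102)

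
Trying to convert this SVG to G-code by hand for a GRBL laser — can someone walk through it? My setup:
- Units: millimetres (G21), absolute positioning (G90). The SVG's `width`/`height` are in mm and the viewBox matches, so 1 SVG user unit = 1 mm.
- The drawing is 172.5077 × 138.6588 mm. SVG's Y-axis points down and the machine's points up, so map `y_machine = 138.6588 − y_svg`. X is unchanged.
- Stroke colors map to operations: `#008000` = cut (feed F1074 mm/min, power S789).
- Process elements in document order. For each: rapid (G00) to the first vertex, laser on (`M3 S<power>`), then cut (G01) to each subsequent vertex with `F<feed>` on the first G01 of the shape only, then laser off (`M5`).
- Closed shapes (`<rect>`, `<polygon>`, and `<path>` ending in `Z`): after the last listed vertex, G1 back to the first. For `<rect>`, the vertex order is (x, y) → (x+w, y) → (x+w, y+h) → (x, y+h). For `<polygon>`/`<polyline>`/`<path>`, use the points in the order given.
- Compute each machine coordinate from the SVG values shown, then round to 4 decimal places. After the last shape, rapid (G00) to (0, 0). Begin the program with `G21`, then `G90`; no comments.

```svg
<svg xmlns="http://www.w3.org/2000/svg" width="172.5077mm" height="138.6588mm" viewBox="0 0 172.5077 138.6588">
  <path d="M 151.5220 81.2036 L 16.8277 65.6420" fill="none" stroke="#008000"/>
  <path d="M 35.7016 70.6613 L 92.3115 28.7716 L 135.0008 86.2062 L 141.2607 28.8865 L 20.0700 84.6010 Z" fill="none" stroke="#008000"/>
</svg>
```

viewBox `0 0 172.5077 138.6588` with mm width/height → 1 unit = 1 mm. Flip: y_m = 138.6588 − y_svg.

**Shape 1** — `<path>` line segment, stroke `#008000` → cut (S789, F1074). Machine vertices: (151.5220,57.4552) → (16.8277,73.0168). Open path.

**Shape 2** — `<path>` closed polygon, stroke `#008000` → cut (S789, F1074). Machine vertices: (35.7016,67.9975) → (92.3115,109.8872) → (135.0008,52.4526) → (141.2607,109.7723) → (20.0700,54.0578) → (35.7016,67.9975). Closed: final G1 returns to the first vertex.

G21
G90
G00 X151.5220 Y57.4552
M3 S789
G01 X16.8277 Y73.0168 F1074
M5
G00 X35.7016 Y67.9975
M3 S789
G01 X92.3115 Y109.8872 F1074
G01 X135.0008 Y52.4526
G01 X141.2607 Y109.7723
G01 X20.0700 Y54.0578
G01 X35.7016 Y67.9975
M5
G00 X0.0000 Y0.0000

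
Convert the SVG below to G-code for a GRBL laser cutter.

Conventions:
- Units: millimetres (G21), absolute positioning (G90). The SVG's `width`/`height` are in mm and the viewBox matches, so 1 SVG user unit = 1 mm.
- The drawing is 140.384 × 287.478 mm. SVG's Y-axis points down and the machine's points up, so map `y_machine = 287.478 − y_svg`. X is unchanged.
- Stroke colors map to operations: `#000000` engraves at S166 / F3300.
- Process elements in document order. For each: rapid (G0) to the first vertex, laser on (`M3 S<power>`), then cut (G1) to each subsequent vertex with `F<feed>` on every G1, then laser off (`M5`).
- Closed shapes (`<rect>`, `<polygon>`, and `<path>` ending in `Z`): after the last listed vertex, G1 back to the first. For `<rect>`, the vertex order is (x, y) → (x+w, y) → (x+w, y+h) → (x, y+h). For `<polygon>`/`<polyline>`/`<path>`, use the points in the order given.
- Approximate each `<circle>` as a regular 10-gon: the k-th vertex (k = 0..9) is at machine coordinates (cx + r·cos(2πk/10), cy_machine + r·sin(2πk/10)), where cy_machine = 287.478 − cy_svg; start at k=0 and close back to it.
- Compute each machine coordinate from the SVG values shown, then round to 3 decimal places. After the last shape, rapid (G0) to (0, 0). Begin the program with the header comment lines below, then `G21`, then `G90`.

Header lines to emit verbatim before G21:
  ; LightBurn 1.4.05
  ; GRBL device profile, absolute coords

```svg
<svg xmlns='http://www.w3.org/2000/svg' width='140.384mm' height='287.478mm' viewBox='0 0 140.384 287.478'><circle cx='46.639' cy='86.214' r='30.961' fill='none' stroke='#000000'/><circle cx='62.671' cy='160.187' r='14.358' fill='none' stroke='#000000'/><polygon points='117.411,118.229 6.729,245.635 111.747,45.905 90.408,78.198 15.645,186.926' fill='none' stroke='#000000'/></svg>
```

Since the viewBox matches the mm dimensions, user units are millimetres directly. The only transform is the Y-flip y_m = 287.478 − y_svg.

Shape 1 is a circle drawn with `<circle>`. Its stroke #000000 means engrave at S166, F3300. After flipping Y the toolpath is (77.600,201.264) → (71.687,219.462) → (56.206,230.710) → (37.072,230.710) → (21.591,219.462) → (15.678,201.264) → (21.591,183.066) → (37.072,171.818) → (56.206,171.818) → (71.687,183.066) → (77.600,201.264), returning to the start.

Shape 2 is a circle drawn with `<circle>`. Its stroke #000000 means engrave at S166, F3300. After flipping Y the toolpath is (77.029,127.291) → (74.287,135.730) → (67.108,140.946) → (58.234,140.946) → (51.055,135.730) → (48.313,127.291) → (51.055,118.852) → (58.234,113.636) → (67.108,113.636) → (74.287,118.852) → (77.029,127.291), returning to the start.

Shape 3 is a closed polygon drawn with `<polygon>`. Its stroke #000000 means engrave at S166, F3300. After flipping Y the toolpath is (117.411,169.249) → (6.729,41.843) → (111.747,241.573) → (90.408,209.280) → (15.645,100.552) → (117.411,169.249), returning to the start.

; LightBurn 1.4.05
; GRBL device profile, absolute coords
G21
G90
G0 X77.600 Y201.264
M3 S166
G1 X71.687 Y219.462 F3300
G1 X56.206 Y230.710 F3300
G1 X37.072 Y230.710 F3300
G1 X21.591 Y219.462 F3300
G1 X15.678 Y201.264 F3300
G1 X21.591 Y183.066 F3300
G1 X37.072 Y171.818 F3300
G1 X56.206 Y171.818 F3300
G1 X71.687 Y183.066 F3300
G1 X77.600 Y201.264 F3300
M5
G0 X77.029 Y127.291
M3 S166
G1 X74.287 Y135.730 F3300
G1 X67.108 Y140.946 F3300
G1 X58.234 Y140.946 F3300
G1 X51.055 Y135.730 F3300
G1 X48.313 Y127.291 F3300
G1 X51.055 Y118.852 F3300
G1 X58.234 Y113.636 F3300
G1 X67.108 Y113.636 F3300
G1 X74.287 Y118.852 F3300
G1 X77.029 Y127.291 F3300
M5
G0 X117.411 Y169.249
M3 S166
G1 X6.729 Y41.843 F3300
G1 X111.747 Y241.573 F3300
G1 X90.408 Y209.280 F3300
G1 X15.645 Y100.552 F3300
G1 X117.411 Y169.249 F3300
M5
G0 X0.000 Y0.000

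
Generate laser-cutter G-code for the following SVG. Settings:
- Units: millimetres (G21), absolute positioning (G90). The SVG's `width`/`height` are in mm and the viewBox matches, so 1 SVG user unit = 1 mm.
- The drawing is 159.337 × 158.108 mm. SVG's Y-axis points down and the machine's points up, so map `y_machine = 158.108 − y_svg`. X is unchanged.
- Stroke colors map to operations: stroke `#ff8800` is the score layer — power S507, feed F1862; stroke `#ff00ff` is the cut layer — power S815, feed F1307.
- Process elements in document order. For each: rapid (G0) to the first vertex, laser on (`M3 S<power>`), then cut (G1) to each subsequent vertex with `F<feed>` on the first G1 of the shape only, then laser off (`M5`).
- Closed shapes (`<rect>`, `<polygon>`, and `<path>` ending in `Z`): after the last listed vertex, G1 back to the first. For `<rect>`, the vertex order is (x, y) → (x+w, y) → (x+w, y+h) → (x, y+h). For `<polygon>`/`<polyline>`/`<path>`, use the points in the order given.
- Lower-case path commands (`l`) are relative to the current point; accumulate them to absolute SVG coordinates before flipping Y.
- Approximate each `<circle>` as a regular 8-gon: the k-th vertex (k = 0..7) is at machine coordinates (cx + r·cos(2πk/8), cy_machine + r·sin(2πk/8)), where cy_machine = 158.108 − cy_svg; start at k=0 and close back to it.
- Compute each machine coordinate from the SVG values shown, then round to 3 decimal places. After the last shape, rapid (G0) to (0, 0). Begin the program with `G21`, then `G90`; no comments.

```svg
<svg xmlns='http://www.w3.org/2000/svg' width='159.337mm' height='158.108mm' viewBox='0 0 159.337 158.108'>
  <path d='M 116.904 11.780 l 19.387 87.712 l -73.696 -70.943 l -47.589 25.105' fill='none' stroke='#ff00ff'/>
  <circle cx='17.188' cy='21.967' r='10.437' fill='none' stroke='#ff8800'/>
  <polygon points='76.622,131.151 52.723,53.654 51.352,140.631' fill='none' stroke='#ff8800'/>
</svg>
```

G21
G90
G0 X116.904 Y146.328
M3 S815
G1 X136.291 Y58.616 F1307
G1 X62.595 Y129.559
G1 X15.006 Y104.454
M5
G0 X27.625 Y136.141
M3 S507
G1 X24.568 Y143.521 F1862
G1 X17.188 Y146.578
G1 X9.808 Y143.521
G1 X6.751 Y136.141
G1 X9.808 Y128.761
G1 X17.188 Y125.704
G1 X24.568 Y128.761
G1 X27.625 Y136.141
M5
G0 X76.622 Y26.957
M3 S507
G1 X52.723 Y104.454 F1862
G1 X51.352 Y17.477
G1 X76.622 Y26.957
M5
G0 X0.000 Y0.000

1 u = 1 mm; y_m = 158.108 − y.

[1] `<path>` open polyline, #ff00ff→cut S815 F1307: (116.904,146.328) → (136.291,58.616) → (62.595,129.559) → (15.006,104.454)

[2] `<circle>` circle, #ff8800→score S507 F1862: (27.625,136.141) → (24.568,143.521) → (17.188,146.578) → (9.808,143.521) → (6.751,136.141) → (9.808,128.761) → (17.188,125.704) → (24.568,128.761) → (27.625,136.141) (closed)

[3] `<polygon>` closed polygon, #ff8800→score S507 F1862: (76.622,26.957) → (52.723,104.454) → (51.352,17.477) → (76.622,26.957) (closed)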